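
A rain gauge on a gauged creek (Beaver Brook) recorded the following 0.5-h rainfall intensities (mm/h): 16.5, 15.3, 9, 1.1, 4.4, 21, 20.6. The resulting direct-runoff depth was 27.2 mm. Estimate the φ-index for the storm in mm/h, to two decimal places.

φ ≈ 5.60 mm/h

Only the 5 blocks with intensity above φ contribute runoff: 16.5, 15.3, 9, 21, 20.6 mm/h.
Σ(I−φ)·Δt = d  ⇒  (16.5+15.3+9+21+20.6 − 5φ)·0.5 = 27.2
φ = (82.40 − 27.2/0.5) / 5 = 5.60 mm/h.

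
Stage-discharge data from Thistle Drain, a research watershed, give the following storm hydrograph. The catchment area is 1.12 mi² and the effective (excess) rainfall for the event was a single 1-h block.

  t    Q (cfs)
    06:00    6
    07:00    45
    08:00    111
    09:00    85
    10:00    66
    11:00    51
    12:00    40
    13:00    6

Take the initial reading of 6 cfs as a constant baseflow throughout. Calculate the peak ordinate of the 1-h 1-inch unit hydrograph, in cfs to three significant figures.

Direct runoff: 0.0, 39.0, 105.0, 79.0, 60.0, 45.0, 34.0, 0.0 cfs; ΣQ_DR = 362.0 cfs, peak = 105.0 cfs.
Runoff depth d = ΣQ_DR·Δt / A = 362.0 × 3600 / (1.12 mi²) = 0.5008 in.
The 1-inch UH is the DRH scaled by (1 in)/d, so U_p = 105.0 × 1/0.5008 = 210 cfs.

U_p ≈ 210 cfs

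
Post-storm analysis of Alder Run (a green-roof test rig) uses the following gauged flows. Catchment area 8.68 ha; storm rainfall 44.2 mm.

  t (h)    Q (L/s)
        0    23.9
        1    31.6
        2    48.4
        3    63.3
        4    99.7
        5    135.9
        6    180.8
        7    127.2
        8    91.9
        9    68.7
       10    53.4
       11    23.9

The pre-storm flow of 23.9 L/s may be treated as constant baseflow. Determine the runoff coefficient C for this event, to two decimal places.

C ≈ 0.62

ΣQ_DR = 661.9 L/s; V = ΣQ_DR·Δt = 2.383 × 10^6 L.
Runoff depth d = V / A = 27.45 mm.
C = d / P = 27.45 / 44.2 = 0.62.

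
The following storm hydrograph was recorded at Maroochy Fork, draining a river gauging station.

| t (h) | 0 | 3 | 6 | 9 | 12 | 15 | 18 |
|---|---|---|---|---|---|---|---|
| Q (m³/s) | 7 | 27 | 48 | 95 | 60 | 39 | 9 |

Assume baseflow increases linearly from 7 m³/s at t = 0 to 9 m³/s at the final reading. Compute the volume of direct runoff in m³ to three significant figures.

Direct-runoff ordinates (Q − Q_b): 0.00, 19.67, 40.33, 87.00, 51.67, 30.33, 0.00 m³/s.
ΣQ_DR = 229.0 m³/s.
With Δt = 3 h = 10800 s, V = ΣQ_DR · Δt = 229.0 × 10800 = 2.47 × 10^6 m³.

V ≈ 2.47 × 10^6 m³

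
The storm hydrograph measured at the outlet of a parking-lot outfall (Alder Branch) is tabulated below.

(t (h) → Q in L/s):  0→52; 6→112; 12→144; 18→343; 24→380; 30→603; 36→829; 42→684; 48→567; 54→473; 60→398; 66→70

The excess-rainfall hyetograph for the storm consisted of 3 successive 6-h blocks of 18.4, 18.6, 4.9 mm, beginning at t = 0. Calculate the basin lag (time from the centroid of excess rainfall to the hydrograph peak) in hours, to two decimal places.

Centroid of excess rainfall: t_c = Σ P_i·t̄_i / ΣP_i = 7.0668 h (block centres at 3, 9, 15 h).
Hydrograph peak occurs at t = 36 h, so basin lag t_L = 36 − 7.0668 = 28.93 h.

t_L ≈ 28.93 h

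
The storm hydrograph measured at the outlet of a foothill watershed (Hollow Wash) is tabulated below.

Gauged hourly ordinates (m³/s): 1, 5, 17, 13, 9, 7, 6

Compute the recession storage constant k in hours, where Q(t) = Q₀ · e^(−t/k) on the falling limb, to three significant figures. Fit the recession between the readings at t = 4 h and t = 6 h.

k ≈ 4.93 h

On the falling limb, Q drops from 9 to 6 m³/s between t = 4 h and t = 6 h (Δt = 2 h).
k = −Δt / ln(Q₂/Q₁) = −2 / ln(6/9) = 4.93 h.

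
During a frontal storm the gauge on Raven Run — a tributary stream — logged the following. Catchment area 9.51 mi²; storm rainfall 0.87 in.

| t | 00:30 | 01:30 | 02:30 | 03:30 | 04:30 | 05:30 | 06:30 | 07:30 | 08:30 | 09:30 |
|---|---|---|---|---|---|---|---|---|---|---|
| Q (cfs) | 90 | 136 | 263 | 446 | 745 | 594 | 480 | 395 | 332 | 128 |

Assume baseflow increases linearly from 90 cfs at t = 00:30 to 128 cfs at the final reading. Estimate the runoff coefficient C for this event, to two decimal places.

C ≈ 0.47

ΣQ_DR = 2519 cfs; V = ΣQ_DR·Δt = 9.068 × 10^6 ft³.
Runoff depth d = V / A = 0.4105 in.
C = d / P = 0.4105 / 0.87 = 0.47.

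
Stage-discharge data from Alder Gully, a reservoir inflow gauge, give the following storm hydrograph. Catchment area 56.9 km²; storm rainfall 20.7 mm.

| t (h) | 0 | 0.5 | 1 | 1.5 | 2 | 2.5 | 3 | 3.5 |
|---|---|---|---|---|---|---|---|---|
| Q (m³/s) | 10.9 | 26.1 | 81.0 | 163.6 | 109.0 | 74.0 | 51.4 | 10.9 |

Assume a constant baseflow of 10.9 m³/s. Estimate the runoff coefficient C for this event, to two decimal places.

ΣQ_DR = 439.7 m³/s; V = ΣQ_DR·Δt = 7.915 × 10^5 m³.
Runoff depth d = V / A = 13.91 mm.
C = d / P = 13.91 / 20.7 = 0.67.

C ≈ 0.67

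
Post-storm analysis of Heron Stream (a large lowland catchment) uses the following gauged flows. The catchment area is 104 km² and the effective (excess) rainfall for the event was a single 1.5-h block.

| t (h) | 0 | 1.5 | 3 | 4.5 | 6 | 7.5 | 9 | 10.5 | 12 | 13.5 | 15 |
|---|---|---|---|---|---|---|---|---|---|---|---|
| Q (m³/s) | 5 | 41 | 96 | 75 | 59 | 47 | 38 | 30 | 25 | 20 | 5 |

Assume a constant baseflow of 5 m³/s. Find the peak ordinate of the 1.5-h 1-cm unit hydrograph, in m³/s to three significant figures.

U_p ≈ 45.4 m³/s

Direct runoff: 0.0, 36.0, 91.0, 70.0, 54.0, 42.0, 33.0, 25.0, 20.0, 15.0, 0.0 m³/s; ΣQ_DR = 386.0 m³/s, peak = 91.0 m³/s.
Runoff depth d = ΣQ_DR·Δt / A = 386.0 × 5400 / (104 km²) = 20.04 mm.
The 1-cm UH is the DRH scaled by (10 mm)/d, so U_p = 91.0 × 10/20.04 = 45.4 m³/s.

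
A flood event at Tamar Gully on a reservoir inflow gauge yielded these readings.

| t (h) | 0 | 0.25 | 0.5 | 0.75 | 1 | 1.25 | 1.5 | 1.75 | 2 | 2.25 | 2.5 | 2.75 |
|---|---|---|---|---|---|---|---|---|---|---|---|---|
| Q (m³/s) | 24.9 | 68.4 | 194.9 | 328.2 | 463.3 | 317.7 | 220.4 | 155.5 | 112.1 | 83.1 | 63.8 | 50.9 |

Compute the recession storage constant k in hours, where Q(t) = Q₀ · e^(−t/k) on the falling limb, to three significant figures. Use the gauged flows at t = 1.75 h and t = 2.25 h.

On the falling limb, Q drops from 155.5 to 83.1 m³/s between t = 1.75 h and t = 2.25 h (Δt = 0.5 h).
k = −Δt / ln(Q₂/Q₁) = −0.5 / ln(83.1/155.5) = 0.798 h.

k ≈ 0.798 h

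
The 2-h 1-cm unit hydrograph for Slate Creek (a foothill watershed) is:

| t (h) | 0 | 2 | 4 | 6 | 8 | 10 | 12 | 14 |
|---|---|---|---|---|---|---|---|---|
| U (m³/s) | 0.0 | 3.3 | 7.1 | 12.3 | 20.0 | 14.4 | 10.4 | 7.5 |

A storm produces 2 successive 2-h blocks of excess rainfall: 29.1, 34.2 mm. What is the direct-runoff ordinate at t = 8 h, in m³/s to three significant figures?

By discrete convolution, Q_j = Σ (P_i / 10 mm) · U_{j−i}.
At t = 8 h (j=4): Q = (29.1/10)·20.0 + (34.2/10)·12.3 = 100 m³/s.

Q ≈ 100 m³/s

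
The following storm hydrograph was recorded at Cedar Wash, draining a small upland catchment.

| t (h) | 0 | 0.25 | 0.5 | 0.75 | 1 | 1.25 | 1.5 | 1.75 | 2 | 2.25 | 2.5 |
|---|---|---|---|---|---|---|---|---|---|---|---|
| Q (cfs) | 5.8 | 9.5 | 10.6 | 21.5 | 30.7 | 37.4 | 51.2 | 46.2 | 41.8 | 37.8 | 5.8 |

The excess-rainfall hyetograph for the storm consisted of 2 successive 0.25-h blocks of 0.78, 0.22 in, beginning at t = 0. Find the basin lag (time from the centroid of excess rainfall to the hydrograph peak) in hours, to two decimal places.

t_L ≈ 1.32 h

Centroid of excess rainfall: t_c = Σ P_i·t̄_i / ΣP_i = 0.1800 h (block centres at 0.125, 0.375 h).
Hydrograph peak occurs at t = 1.5 h, so basin lag t_L = 1.5 − 0.1800 = 1.32 h.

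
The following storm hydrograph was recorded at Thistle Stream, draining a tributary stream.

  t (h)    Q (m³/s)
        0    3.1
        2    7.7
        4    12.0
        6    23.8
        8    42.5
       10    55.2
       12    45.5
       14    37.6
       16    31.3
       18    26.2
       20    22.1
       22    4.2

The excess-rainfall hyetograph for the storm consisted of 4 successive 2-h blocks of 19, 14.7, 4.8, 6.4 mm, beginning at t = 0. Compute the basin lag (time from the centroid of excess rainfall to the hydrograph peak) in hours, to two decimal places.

t_L ≈ 7.06 h

Centroid of excess rainfall: t_c = Σ P_i·t̄_i / ΣP_i = 2.9376 h (block centres at 1, 3, 5, 7 h).
Hydrograph peak occurs at t = 10 h, so basin lag t_L = 10 − 2.9376 = 7.06 h.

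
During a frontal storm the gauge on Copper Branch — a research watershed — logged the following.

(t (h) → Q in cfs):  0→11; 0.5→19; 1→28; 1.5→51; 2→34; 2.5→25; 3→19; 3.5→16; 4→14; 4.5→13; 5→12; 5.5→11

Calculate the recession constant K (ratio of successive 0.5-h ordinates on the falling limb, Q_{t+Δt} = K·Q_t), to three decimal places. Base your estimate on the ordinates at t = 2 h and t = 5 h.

K ≈ 0.841

Using the recession-limb readings at t = 2 h and t = 5 h: Q falls from 34 to 12 cfs over 6 intervals.
K = (Q₂/Q₁)^(1/6) = (12/34)^(1/6) = 0.841.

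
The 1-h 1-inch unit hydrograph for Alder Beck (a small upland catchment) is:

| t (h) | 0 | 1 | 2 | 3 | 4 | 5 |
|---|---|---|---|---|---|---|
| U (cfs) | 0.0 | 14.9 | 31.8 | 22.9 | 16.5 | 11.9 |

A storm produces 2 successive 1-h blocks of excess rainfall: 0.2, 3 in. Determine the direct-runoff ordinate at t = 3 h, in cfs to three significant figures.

Q ≈ 100 cfs

By discrete convolution, Q_j = Σ (P_i / 1 in) · U_{j−i}.
At t = 3 h (j=3): Q = (0.2/1)·22.9 + (3/1)·31.8 = 100 cfs.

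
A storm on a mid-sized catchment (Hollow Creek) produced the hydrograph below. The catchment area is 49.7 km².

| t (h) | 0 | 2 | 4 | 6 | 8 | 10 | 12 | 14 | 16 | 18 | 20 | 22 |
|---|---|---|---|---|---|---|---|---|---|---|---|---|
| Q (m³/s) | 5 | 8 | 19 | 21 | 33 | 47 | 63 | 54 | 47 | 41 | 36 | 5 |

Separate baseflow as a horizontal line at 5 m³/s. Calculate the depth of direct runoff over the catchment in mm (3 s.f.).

d ≈ 46.2 mm

Direct runoff: 0.0, 3.0, 14.0, 16.0, 28.0, 42.0, 58.0, 49.0, 42.0, 36.0, 31.0, 0.0 m³/s; ΣQ_DR = 319.0 m³/s.
V = ΣQ_DR · Δt = 319.0 × 7200 s = 2.297 × 10^6 m³.
Over A = 49.7 km², depth = V / A = 46.2 mm.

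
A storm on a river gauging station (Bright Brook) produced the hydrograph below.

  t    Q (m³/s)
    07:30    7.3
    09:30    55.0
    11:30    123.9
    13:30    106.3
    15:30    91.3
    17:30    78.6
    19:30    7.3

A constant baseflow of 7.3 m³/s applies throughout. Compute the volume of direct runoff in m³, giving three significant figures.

V ≈ 3.01 × 10^6 m³

Direct-runoff ordinates (Q − Q_b): 0.0, 47.7, 116.6, 99.0, 84.0, 71.3, 0.0 m³/s.
ΣQ_DR = 418.6 m³/s.
With Δt = 2 h = 7200 s, V = ΣQ_DR · Δt = 418.6 × 7200 = 3.01 × 10^6 m³.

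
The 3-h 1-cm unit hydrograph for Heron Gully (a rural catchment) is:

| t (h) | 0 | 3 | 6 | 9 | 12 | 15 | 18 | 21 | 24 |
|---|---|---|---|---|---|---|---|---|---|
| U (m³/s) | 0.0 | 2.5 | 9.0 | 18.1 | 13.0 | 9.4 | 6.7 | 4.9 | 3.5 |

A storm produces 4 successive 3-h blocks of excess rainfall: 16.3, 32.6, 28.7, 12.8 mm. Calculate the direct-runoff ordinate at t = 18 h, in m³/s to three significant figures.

By discrete convolution, Q_j = Σ (P_i / 10 mm) · U_{j−i}.
At t = 18 h (j=6): Q = (16.3/10)·6.7 + (32.6/10)·9.4 + (28.7/10)·13.0 + (12.8/10)·18.1 = 102 m³/s.

Q ≈ 102 m³/s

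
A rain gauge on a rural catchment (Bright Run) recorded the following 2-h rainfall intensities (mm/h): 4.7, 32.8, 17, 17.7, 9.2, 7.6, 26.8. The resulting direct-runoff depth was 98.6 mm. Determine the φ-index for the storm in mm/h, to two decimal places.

Only the 4 blocks with intensity above φ contribute runoff: 32.8, 17, 17.7, 26.8 mm/h.
Σ(I−φ)·Δt = d  ⇒  (32.8+17+17.7+26.8 − 4φ)·2 = 98.6
φ = (94.30 − 98.6/2) / 4 = 11.25 mm/h.

φ ≈ 11.25 mm/h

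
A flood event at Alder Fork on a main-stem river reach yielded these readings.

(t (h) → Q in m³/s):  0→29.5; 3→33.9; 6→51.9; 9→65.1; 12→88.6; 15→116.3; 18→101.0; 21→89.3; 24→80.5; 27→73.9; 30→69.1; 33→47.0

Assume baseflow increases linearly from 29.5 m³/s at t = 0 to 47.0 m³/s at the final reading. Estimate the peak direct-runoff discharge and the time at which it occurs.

Subtracting baseflow gives direct-runoff ordinates: 0.00, 2.81, 19.22, 30.83, 52.74, 78.85, 61.95, 48.66, 38.27, 30.08, 23.69, 0.00 m³/s.
The maximum is 78.85 m³/s, occurring at the reading for t = 15 h.

Q_p = 78.85 m³/s at t = 15 h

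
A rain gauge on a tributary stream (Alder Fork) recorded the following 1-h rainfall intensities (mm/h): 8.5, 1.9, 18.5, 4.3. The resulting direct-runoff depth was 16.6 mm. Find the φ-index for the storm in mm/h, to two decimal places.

φ ≈ 5.20 mm/h

Only the 2 blocks with intensity above φ contribute runoff: 8.5, 18.5 mm/h.
Σ(I−φ)·Δt = d  ⇒  (8.5+18.5 − 2φ)·1 = 16.6
φ = (27.00 − 16.6/1) / 2 = 5.20 mm/h.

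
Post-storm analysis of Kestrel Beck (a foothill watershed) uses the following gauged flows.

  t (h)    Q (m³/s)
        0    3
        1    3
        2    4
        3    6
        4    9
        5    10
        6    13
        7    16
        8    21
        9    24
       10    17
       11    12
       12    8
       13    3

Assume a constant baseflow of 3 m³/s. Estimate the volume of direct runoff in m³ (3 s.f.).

V ≈ 3.85 × 10^5 m³

Direct-runoff ordinates (Q − Q_b): 0.0, 0.0, 1.0, 3.0, 6.0, 7.0, 10.0, 13.0, 18.0, 21.0, 14.0, 9.0, 5.0, 0.0 m³/s.
ΣQ_DR = 107.0 m³/s.
With Δt = 1 h = 3600 s, V = ΣQ_DR · Δt = 107.0 × 3600 = 3.85 × 10^5 m³.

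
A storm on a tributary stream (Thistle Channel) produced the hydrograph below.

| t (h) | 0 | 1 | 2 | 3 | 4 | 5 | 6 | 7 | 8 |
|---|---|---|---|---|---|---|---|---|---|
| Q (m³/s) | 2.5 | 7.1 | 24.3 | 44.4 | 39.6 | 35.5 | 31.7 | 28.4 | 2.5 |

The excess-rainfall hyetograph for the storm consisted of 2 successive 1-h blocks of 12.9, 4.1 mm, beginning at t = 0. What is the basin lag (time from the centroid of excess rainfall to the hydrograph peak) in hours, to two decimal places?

t_L ≈ 2.26 h

Centroid of excess rainfall: t_c = Σ P_i·t̄_i / ΣP_i = 0.7412 h (block centres at 0.5, 1.5 h).
Hydrograph peak occurs at t = 3 h, so basin lag t_L = 3 − 0.7412 = 2.26 h.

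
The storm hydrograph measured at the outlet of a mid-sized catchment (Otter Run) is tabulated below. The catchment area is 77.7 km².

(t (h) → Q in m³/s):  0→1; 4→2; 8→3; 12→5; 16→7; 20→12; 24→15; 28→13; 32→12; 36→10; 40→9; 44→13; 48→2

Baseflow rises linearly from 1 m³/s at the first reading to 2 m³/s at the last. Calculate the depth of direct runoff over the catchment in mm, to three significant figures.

Direct runoff: 0.00, 0.92, 1.83, 3.75, 5.67, 10.58, 13.50, 11.42, 10.33, 8.25, 7.17, 11.08, 0.00 m³/s; ΣQ_DR = 84.50 m³/s.
V = ΣQ_DR · Δt = 84.50 × 14400 s = 1.217 × 10^6 m³.
Over A = 77.7 km², depth = V / A = 15.7 mm.

d ≈ 15.7 mm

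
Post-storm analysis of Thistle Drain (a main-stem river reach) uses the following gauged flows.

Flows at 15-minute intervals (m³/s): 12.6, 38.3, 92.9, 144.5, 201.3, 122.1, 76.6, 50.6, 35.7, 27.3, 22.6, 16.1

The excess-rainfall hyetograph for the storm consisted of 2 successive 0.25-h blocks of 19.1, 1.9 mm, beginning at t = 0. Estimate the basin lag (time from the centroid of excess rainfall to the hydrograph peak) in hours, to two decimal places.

t_L ≈ 0.85 h

Centroid of excess rainfall: t_c = Σ P_i·t̄_i / ΣP_i = 0.1476 h (block centres at 0.125, 0.375 h).
Hydrograph peak occurs at t = 1 h, so basin lag t_L = 1 − 0.1476 = 0.85 h.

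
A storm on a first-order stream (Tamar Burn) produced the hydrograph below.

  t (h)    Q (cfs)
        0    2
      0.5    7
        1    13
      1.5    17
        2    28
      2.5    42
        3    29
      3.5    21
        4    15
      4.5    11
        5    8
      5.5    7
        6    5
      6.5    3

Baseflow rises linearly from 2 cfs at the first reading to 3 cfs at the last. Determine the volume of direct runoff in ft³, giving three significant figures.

V ≈ 3.11 × 10^5 ft³

Direct-runoff ordinates (Q − Q_b): 0.00, 4.92, 10.85, 14.77, 25.69, 39.62, 26.54, 18.46, 12.38, 8.31, 5.23, 4.15, 2.08, 0.00 cfs.
ΣQ_DR = 173.0 cfs.
With Δt = 0.5 h = 1800 s, V = ΣQ_DR · Δt = 173.0 × 1800 = 3.11 × 10^5 ft³.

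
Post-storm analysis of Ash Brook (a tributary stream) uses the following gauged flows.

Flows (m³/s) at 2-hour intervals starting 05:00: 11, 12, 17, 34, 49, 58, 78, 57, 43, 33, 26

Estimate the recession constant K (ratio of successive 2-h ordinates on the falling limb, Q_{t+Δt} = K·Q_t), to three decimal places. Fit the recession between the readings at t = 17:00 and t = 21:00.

Using the recession-limb readings at t = 17:00 and t = 21:00: Q falls from 78 to 43 m³/s over 2 intervals.
K = (Q₂/Q₁)^(1/2) = (43/78)^(1/2) = 0.742.

K ≈ 0.742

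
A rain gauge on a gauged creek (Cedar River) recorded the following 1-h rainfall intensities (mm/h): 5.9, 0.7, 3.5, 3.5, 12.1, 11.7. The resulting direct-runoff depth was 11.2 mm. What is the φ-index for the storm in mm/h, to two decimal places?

Only the 2 blocks with intensity above φ contribute runoff: 12.1, 11.7 mm/h.
Σ(I−φ)·Δt = d  ⇒  (12.1+11.7 − 2φ)·1 = 11.2
φ = (23.80 − 11.2/1) / 2 = 6.30 mm/h.

φ ≈ 6.30 mm/h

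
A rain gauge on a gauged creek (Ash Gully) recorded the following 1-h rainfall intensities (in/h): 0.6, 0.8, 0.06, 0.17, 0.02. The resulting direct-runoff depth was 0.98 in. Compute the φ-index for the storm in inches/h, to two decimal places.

Only the 2 blocks with intensity above φ contribute runoff: 0.6, 0.8 in/h.
Σ(I−φ)·Δt = d  ⇒  (0.6+0.8 − 2φ)·1 = 0.98
φ = (1.400 − 0.98/1) / 2 = 0.21 in/h.

φ ≈ 0.21 in/h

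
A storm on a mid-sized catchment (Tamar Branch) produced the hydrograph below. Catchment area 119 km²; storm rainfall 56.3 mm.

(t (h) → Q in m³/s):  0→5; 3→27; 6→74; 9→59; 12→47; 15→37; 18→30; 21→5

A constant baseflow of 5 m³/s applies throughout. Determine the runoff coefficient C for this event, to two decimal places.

C ≈ 0.39

ΣQ_DR = 244.0 m³/s; V = ΣQ_DR·Δt = 2.635 × 10^6 m³.
Runoff depth d = V / A = 22.14 mm.
C = d / P = 22.14 / 56.3 = 0.39.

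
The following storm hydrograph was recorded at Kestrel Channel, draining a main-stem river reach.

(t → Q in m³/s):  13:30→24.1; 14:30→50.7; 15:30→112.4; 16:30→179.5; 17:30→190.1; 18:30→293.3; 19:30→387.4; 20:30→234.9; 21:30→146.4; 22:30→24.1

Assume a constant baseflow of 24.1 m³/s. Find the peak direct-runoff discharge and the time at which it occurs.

Q_p = 363.3 m³/s at t = 19:30

Subtracting baseflow gives direct-runoff ordinates: 0.0, 26.6, 88.3, 155.4, 166.0, 269.2, 363.3, 210.8, 122.3, 0.0 m³/s.
The maximum is 363.3 m³/s, occurring at the reading for t = 19:30.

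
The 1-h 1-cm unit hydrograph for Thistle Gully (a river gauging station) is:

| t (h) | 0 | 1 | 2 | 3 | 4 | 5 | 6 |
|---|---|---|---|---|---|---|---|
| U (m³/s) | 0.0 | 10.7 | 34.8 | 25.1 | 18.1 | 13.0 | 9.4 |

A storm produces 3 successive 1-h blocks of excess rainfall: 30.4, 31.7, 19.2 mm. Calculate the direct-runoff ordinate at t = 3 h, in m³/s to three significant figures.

Q ≈ 207 m³/s

By discrete convolution, Q_j = Σ (P_i / 10 mm) · U_{j−i}.
At t = 3 h (j=3): Q = (30.4/10)·25.1 + (31.7/10)·34.8 + (19.2/10)·10.7 = 207 m³/s.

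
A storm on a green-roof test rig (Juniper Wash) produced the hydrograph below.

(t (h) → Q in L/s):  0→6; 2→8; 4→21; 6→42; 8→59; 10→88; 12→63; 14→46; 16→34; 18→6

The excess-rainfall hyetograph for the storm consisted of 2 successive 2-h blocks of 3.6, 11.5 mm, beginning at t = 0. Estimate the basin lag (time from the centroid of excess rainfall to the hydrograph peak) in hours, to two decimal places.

t_L ≈ 7.48 h

Centroid of excess rainfall: t_c = Σ P_i·t̄_i / ΣP_i = 2.5232 h (block centres at 1, 3 h).
Hydrograph peak occurs at t = 10 h, so basin lag t_L = 10 − 2.5232 = 7.48 h.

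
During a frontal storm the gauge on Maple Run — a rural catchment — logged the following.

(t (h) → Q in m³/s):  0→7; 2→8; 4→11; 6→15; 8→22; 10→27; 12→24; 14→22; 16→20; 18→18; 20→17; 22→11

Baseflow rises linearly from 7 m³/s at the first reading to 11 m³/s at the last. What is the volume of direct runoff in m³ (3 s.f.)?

Direct-runoff ordinates (Q − Q_b): 0.00, 0.64, 3.27, 6.91, 13.55, 18.18, 14.82, 12.45, 10.09, 7.73, 6.36, 0.00 m³/s.
ΣQ_DR = 94.00 m³/s.
With Δt = 2 h = 7200 s, V = ΣQ_DR · Δt = 94.00 × 7200 = 6.77 × 10^5 m³.

V ≈ 6.77 × 10^5 m³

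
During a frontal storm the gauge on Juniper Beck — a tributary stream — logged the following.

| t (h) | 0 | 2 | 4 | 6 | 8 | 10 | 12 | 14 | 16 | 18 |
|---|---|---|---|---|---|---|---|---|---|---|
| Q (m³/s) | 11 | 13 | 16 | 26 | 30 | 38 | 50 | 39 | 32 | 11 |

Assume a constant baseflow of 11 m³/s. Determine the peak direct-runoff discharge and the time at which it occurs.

Q_p = 39.0 m³/s at t = 12 h

Subtracting baseflow gives direct-runoff ordinates: 0.0, 2.0, 5.0, 15.0, 19.0, 27.0, 39.0, 28.0, 21.0, 0.0 m³/s.
The maximum is 39.0 m³/s, occurring at the reading for t = 12 h.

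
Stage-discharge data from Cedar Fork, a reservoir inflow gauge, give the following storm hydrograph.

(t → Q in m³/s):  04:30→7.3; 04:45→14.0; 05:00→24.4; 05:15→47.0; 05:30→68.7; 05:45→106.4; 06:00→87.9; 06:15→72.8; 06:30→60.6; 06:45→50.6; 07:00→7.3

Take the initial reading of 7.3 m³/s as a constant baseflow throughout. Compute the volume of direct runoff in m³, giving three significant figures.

V ≈ 4.20 × 10^5 m³

Direct-runoff ordinates (Q − Q_b): 0.0, 6.7, 17.1, 39.7, 61.4, 99.1, 80.6, 65.5, 53.3, 43.3, 0.0 m³/s.
ΣQ_DR = 466.7 m³/s.
With Δt = 0.25 h = 900 s, V = ΣQ_DR · Δt = 466.7 × 900 = 4.20 × 10^5 m³.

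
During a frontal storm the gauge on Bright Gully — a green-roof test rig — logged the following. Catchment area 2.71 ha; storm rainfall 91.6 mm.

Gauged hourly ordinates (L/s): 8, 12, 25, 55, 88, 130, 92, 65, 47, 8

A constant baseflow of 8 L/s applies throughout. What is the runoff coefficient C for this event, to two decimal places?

C ≈ 0.65

ΣQ_DR = 450.0 L/s; V = ΣQ_DR·Δt = 1.620 × 10^6 L.
Runoff depth d = V / A = 59.78 mm.
C = d / P = 59.78 / 91.6 = 0.65.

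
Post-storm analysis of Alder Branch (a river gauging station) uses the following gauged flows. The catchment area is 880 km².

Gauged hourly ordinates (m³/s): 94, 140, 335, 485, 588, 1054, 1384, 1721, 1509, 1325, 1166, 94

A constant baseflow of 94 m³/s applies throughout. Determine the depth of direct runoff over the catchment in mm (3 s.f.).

Direct runoff: 0.0, 46.0, 241.0, 391.0, 494.0, 960.0, 1290.0, 1627.0, 1415.0, 1231.0, 1072.0, 0.0 m³/s; ΣQ_DR = 8767 m³/s.
V = ΣQ_DR · Δt = 8767 × 3600 s = 3.156 × 10^7 m³.
Over A = 880 km², depth = V / A = 35.9 mm.

d ≈ 35.9 mm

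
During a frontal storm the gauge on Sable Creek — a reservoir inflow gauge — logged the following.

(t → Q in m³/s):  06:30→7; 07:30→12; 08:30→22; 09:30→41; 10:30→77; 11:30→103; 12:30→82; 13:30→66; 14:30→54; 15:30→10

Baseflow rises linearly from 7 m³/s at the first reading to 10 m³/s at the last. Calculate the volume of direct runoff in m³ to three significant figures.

Direct-runoff ordinates (Q − Q_b): 0.00, 4.67, 14.33, 33.00, 68.67, 94.33, 73.00, 56.67, 44.33, 0.00 m³/s.
ΣQ_DR = 389.0 m³/s.
With Δt = 1 h = 3600 s, V = ΣQ_DR · Δt = 389.0 × 3600 = 1.40 × 10^6 m³.

V ≈ 1.40 × 10^6 m³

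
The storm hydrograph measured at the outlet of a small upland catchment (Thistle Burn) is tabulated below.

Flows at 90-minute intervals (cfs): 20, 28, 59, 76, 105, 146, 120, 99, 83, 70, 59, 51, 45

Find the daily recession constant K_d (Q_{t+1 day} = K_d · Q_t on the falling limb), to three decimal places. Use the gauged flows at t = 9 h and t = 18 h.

K_d ≈ 0.073

Between t = 9 h and t = 18 h the flow falls from 120 to 45 cfs over 6×1.5 h = 9 h.
Per-interval ratio K = (45/120)^(1/6) = 0.8492; K_d = K^(24/1.5) = 0.073.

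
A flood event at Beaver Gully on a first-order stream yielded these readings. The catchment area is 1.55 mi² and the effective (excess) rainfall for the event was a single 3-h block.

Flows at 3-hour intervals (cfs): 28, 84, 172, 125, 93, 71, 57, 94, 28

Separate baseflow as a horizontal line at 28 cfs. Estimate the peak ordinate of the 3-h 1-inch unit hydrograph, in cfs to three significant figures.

U_p ≈ 96.0 cfs

Direct runoff: 0.0, 56.0, 144.0, 97.0, 65.0, 43.0, 29.0, 66.0, 0.0 cfs; ΣQ_DR = 500.0 cfs, peak = 144.0 cfs.
Runoff depth d = ΣQ_DR·Δt / A = 500.0 × 10800 / (1.55 mi²) = 1.500 in.
The 1-inch UH is the DRH scaled by (1 in)/d, so U_p = 144.0 × 1/1.500 = 96.0 cfs.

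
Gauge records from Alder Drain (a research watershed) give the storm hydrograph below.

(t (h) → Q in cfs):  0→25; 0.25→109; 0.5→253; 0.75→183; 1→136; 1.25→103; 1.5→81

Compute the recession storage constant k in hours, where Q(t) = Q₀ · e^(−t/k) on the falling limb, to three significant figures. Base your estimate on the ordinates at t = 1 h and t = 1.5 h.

On the falling limb, Q drops from 136 to 81 cfs between t = 1 h and t = 1.5 h (Δt = 0.5 h).
k = −Δt / ln(Q₂/Q₁) = −0.5 / ln(81/136) = 0.965 h.

k ≈ 0.965 h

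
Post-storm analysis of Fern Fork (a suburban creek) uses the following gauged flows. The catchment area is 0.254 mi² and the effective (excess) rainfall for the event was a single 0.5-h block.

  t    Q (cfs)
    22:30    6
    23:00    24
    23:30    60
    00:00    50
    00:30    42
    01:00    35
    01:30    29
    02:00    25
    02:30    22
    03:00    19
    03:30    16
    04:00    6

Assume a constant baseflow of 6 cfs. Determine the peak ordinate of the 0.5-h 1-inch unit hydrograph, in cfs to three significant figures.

U_p ≈ 67.6 cfs

Direct runoff: 0.0, 18.0, 54.0, 44.0, 36.0, 29.0, 23.0, 19.0, 16.0, 13.0, 10.0, 0.0 cfs; ΣQ_DR = 262.0 cfs, peak = 54.0 cfs.
Runoff depth d = ΣQ_DR·Δt / A = 262.0 × 1800 / (0.254 mi²) = 0.7992 in.
The 1-inch UH is the DRH scaled by (1 in)/d, so U_p = 54.0 × 1/0.7992 = 67.6 cfs.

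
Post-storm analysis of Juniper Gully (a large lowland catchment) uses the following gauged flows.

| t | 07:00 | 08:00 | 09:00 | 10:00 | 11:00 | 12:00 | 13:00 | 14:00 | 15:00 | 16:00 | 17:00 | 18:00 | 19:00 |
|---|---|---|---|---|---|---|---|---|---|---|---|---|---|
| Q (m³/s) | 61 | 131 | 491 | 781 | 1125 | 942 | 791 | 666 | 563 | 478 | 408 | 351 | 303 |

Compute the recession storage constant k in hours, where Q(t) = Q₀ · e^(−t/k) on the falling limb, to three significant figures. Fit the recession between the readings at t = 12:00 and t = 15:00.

On the falling limb, Q drops from 942 to 563 m³/s between t = 12:00 and t = 15:00 (Δt = 3 h).
k = −Δt / ln(Q₂/Q₁) = −3 / ln(563/942) = 5.83 h.

k ≈ 5.83 h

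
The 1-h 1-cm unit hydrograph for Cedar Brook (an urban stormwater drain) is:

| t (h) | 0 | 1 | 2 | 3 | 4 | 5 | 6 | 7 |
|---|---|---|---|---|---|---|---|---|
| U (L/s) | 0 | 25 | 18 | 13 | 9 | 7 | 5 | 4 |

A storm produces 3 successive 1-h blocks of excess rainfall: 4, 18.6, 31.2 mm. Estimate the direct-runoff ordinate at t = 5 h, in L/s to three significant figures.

By discrete convolution, Q_j = Σ (P_i / 10 mm) · U_{j−i}.
At t = 5 h (j=5): Q = (4/10)·7 + (18.6/10)·9 + (31.2/10)·13 = 60.1 L/s.

Q ≈ 60.1 L/s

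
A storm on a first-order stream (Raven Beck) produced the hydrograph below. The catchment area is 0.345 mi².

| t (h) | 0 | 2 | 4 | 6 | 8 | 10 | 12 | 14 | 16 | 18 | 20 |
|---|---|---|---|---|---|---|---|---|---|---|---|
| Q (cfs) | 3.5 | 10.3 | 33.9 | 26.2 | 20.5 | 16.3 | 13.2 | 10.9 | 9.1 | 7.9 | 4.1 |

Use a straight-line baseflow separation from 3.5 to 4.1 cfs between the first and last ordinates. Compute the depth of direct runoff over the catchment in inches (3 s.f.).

Direct runoff: 0.00, 6.74, 30.28, 22.52, 16.76, 12.50, 9.34, 6.98, 5.12, 3.86, 0.00 cfs; ΣQ_DR = 114.1 cfs.
V = ΣQ_DR · Δt = 114.1 × 7200 s = 8.215 × 10^5 ft³.
Over A = 0.345 mi², depth = V / A = 1.02 in.

d ≈ 1.02 in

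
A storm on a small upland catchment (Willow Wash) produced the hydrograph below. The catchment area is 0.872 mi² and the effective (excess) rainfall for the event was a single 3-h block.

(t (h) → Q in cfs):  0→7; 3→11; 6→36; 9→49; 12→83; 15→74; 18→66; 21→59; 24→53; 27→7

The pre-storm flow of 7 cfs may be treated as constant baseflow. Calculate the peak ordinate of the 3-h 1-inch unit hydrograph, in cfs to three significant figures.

Direct runoff: 0.0, 4.0, 29.0, 42.0, 76.0, 67.0, 59.0, 52.0, 46.0, 0.0 cfs; ΣQ_DR = 375.0 cfs, peak = 76.0 cfs.
Runoff depth d = ΣQ_DR·Δt / A = 375.0 × 10800 / (0.872 mi²) = 1.999 in.
The 1-inch UH is the DRH scaled by (1 in)/d, so U_p = 76.0 × 1/1.999 = 38.0 cfs.

U_p ≈ 38.0 cfs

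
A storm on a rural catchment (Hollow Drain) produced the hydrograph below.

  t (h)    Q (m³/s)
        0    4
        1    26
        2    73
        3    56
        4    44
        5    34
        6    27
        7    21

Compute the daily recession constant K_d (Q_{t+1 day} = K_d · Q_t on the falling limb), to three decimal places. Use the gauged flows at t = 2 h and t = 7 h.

Between t = 2 h and t = 7 h the flow falls from 73 to 21 m³/s over 5×1 h = 5 h.
Per-interval ratio K = (21/73)^(1/5) = 0.7794; K_d = K^(24/1) = 0.003.

K_d ≈ 0.003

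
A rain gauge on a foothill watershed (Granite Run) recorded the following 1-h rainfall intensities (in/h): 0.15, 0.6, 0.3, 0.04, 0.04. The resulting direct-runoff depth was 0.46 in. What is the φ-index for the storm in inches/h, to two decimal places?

φ ≈ 0.22 in/h

Only the 2 blocks with intensity above φ contribute runoff: 0.6, 0.3 in/h.
Σ(I−φ)·Δt = d  ⇒  (0.6+0.3 − 2φ)·1 = 0.46
φ = (0.9000 − 0.46/1) / 2 = 0.22 in/h.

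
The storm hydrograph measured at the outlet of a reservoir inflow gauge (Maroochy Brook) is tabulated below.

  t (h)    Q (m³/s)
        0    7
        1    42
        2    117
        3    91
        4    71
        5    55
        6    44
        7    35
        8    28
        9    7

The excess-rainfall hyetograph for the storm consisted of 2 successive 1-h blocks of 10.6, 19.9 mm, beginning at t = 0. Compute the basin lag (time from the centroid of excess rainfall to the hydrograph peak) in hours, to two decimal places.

Centroid of excess rainfall: t_c = Σ P_i·t̄_i / ΣP_i = 1.1525 h (block centres at 0.5, 1.5 h).
Hydrograph peak occurs at t = 2 h, so basin lag t_L = 2 − 1.1525 = 0.85 h.

t_L ≈ 0.85 h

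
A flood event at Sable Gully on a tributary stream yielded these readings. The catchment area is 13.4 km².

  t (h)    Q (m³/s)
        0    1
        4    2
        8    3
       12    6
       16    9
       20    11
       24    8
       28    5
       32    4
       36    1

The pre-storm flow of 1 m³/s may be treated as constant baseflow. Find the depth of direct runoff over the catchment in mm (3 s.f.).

Direct runoff: 0.0, 1.0, 2.0, 5.0, 8.0, 10.0, 7.0, 4.0, 3.0, 0.0 m³/s; ΣQ_DR = 40.00 m³/s.
V = ΣQ_DR · Δt = 40.00 × 14400 s = 5.760 × 10^5 m³.
Over A = 13.4 km², depth = V / A = 43.0 mm.

d ≈ 43.0 mm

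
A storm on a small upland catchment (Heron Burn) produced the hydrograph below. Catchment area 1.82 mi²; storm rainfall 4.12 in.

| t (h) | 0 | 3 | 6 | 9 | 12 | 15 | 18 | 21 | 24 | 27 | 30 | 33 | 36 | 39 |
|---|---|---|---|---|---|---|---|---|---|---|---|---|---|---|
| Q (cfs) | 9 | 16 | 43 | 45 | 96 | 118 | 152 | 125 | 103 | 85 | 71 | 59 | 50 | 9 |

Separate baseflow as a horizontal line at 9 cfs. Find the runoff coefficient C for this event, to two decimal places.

C ≈ 0.53

ΣQ_DR = 855.0 cfs; V = ΣQ_DR·Δt = 9.234 × 10^6 ft³.
Runoff depth d = V / A = 2.184 in.
C = d / P = 2.184 / 4.12 = 0.53.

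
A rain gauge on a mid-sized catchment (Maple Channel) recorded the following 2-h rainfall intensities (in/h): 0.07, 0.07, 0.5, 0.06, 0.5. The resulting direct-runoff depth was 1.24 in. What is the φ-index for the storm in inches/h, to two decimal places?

Only the 2 blocks with intensity above φ contribute runoff: 0.5, 0.5 in/h.
Σ(I−φ)·Δt = d  ⇒  (0.5+0.5 − 2φ)·2 = 1.24
φ = (1.000 − 1.24/2) / 2 = 0.19 in/h.

φ ≈ 0.19 in/h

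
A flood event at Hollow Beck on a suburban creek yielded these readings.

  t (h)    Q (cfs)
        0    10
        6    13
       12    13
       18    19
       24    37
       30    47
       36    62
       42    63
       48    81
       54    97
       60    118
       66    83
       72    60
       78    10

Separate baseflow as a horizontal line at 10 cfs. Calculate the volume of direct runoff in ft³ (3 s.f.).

Direct-runoff ordinates (Q − Q_b): 0.0, 3.0, 3.0, 9.0, 27.0, 37.0, 52.0, 53.0, 71.0, 87.0, 108.0, 73.0, 50.0, 0.0 cfs.
ΣQ_DR = 573.0 cfs.
With Δt = 6 h = 21600 s, V = ΣQ_DR · Δt = 573.0 × 21600 = 1.24 × 10^7 ft³.

V ≈ 1.24 × 10^7 ft³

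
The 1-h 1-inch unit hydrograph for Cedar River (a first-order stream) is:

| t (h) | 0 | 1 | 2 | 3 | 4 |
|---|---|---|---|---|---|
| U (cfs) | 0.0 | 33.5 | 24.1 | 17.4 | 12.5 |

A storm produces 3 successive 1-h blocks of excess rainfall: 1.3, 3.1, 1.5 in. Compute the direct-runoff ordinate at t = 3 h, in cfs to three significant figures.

Q ≈ 148 cfs

By discrete convolution, Q_j = Σ (P_i / 1 in) · U_{j−i}.
At t = 3 h (j=3): Q = (1.3/1)·17.4 + (3.1/1)·24.1 + (1.5/1)·33.5 = 148 cfs.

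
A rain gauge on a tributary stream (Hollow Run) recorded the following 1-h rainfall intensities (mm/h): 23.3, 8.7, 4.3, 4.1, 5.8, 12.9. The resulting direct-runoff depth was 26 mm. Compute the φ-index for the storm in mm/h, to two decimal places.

Only the 3 blocks with intensity above φ contribute runoff: 23.3, 8.7, 12.9 mm/h.
Σ(I−φ)·Δt = d  ⇒  (23.3+8.7+12.9 − 3φ)·1 = 26
φ = (44.90 − 26/1) / 3 = 6.30 mm/h.

φ ≈ 6.30 mm/h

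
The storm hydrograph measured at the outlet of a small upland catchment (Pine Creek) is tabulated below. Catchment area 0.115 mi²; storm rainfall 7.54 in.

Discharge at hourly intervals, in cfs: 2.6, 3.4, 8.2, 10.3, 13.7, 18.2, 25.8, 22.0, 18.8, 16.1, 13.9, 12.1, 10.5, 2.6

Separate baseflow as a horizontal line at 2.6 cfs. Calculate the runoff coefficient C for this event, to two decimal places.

C ≈ 0.25

ΣQ_DR = 141.8 cfs; V = ΣQ_DR·Δt = 5.105 × 10^5 ft³.
Runoff depth d = V / A = 1.911 in.
C = d / P = 1.911 / 7.54 = 0.25.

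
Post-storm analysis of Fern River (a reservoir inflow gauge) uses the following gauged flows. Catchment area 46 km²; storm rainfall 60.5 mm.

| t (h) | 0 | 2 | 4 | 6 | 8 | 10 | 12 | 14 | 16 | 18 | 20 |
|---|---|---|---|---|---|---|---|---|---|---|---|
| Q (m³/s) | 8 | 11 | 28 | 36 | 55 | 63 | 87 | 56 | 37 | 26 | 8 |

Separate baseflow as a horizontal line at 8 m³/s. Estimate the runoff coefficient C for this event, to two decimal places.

ΣQ_DR = 327.0 m³/s; V = ΣQ_DR·Δt = 2.354 × 10^6 m³.
Runoff depth d = V / A = 51.18 mm.
C = d / P = 51.18 / 60.5 = 0.85.

C ≈ 0.85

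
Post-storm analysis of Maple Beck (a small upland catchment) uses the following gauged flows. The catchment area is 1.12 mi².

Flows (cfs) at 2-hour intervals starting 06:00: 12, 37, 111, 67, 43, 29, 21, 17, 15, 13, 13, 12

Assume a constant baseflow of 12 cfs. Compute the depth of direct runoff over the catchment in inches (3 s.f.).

Direct runoff: 0.0, 25.0, 99.0, 55.0, 31.0, 17.0, 9.0, 5.0, 3.0, 1.0, 1.0, 0.0 cfs; ΣQ_DR = 246.0 cfs.
V = ΣQ_DR · Δt = 246.0 × 7200 s = 1.771 × 10^6 ft³.
Over A = 1.12 mi², depth = V / A = 0.681 in.

d ≈ 0.681 in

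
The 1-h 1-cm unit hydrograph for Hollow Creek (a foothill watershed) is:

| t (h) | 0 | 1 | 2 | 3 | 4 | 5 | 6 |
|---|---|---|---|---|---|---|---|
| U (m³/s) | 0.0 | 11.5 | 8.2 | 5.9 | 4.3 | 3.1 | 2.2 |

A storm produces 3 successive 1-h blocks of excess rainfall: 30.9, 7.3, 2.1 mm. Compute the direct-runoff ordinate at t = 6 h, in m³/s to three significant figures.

By discrete convolution, Q_j = Σ (P_i / 10 mm) · U_{j−i}.
At t = 6 h (j=6): Q = (30.9/10)·2.2 + (7.3/10)·3.1 + (2.1/10)·4.3 = 9.96 m³/s.

Q ≈ 9.96 m³/s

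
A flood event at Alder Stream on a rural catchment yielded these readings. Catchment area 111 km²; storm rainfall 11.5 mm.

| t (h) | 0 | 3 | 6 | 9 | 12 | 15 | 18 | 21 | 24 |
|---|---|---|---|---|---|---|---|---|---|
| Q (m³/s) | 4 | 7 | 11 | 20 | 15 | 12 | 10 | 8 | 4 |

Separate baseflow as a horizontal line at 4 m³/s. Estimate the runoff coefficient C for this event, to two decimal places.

ΣQ_DR = 55.00 m³/s; V = ΣQ_DR·Δt = 5.940 × 10^5 m³.
Runoff depth d = V / A = 5.351 mm.
C = d / P = 5.351 / 11.5 = 0.47.

C ≈ 0.47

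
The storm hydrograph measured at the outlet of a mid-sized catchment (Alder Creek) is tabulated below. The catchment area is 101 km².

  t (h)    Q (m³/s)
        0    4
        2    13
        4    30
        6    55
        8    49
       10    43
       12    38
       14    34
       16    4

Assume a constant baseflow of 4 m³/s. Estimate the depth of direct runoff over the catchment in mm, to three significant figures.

d ≈ 16.7 mm

Direct runoff: 0.0, 9.0, 26.0, 51.0, 45.0, 39.0, 34.0, 30.0, 0.0 m³/s; ΣQ_DR = 234.0 m³/s.
V = ΣQ_DR · Δt = 234.0 × 7200 s = 1.685 × 10^6 m³.
Over A = 101 km², depth = V / A = 16.7 mm.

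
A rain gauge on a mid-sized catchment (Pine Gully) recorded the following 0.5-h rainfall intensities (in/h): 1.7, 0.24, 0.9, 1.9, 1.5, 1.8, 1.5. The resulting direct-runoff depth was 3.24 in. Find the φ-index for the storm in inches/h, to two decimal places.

Only the 6 blocks with intensity above φ contribute runoff: 1.7, 0.9, 1.9, 1.5, 1.8, 1.5 in/h.
Σ(I−φ)·Δt = d  ⇒  (1.7+0.9+1.9+1.5+1.8+1.5 − 6φ)·0.5 = 3.24
φ = (9.300 − 3.24/0.5) / 6 = 0.47 in/h.

φ ≈ 0.47 in/h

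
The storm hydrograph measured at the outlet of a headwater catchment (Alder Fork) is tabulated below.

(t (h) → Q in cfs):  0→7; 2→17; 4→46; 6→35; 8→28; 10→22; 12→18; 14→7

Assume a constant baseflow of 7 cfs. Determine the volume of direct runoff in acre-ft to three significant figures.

Direct-runoff ordinates (Q − Q_b): 0.0, 10.0, 39.0, 28.0, 21.0, 15.0, 11.0, 0.0 cfs.
ΣQ_DR = 124.0 cfs.
With Δt = 2 h = 7200 s, V = ΣQ_DR · Δt = 124.0 × 7200 = 8.93 × 10^5 ft³ = 20.5 acre-ft.

V ≈ 20.5 acre-ft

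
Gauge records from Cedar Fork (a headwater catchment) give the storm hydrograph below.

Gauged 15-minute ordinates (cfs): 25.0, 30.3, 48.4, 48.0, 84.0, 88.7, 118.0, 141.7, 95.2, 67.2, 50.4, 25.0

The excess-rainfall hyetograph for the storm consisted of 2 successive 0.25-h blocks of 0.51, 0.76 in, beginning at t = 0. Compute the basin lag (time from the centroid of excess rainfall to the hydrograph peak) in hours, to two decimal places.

t_L ≈ 1.48 h

Centroid of excess rainfall: t_c = Σ P_i·t̄_i / ΣP_i = 0.2746 h (block centres at 0.125, 0.375 h).
Hydrograph peak occurs at t = 1.75 h, so basin lag t_L = 1.75 − 0.2746 = 1.48 h.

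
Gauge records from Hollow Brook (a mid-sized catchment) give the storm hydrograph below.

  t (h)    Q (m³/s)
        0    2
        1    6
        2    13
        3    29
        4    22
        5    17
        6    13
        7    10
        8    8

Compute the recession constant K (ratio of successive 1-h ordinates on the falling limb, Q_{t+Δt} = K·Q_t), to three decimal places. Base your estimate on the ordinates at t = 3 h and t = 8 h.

K ≈ 0.773

Using the recession-limb readings at t = 3 h and t = 8 h: Q falls from 29 to 8 m³/s over 5 intervals.
K = (Q₂/Q₁)^(1/5) = (8/29)^(1/5) = 0.773.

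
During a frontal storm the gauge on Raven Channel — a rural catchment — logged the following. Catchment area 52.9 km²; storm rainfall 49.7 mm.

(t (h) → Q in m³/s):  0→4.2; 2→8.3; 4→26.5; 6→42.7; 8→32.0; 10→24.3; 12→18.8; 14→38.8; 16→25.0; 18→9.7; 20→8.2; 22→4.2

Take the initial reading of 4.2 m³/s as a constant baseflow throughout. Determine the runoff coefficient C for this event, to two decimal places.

C ≈ 0.53

ΣQ_DR = 192.3 m³/s; V = ΣQ_DR·Δt = 1.385 × 10^6 m³.
Runoff depth d = V / A = 26.17 mm.
C = d / P = 26.17 / 49.7 = 0.53.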